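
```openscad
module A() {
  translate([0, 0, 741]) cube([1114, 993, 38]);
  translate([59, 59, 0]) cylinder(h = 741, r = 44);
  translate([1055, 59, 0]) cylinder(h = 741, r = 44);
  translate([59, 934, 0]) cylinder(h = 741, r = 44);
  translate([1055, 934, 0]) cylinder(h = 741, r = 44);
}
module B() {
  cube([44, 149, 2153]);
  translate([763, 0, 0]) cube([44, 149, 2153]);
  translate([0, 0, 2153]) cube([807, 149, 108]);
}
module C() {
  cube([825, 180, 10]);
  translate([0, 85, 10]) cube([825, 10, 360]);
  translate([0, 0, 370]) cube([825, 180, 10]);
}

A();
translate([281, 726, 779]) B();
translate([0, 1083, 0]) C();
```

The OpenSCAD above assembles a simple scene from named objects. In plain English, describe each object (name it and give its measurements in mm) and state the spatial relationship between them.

A is a table: top 1114 mm (x) × 993 mm (y), 38 mm thick, upper face at z = 779 mm, on four round legs of 88 mm diameter, each leg's bounding box inset 15 mm from the nearest pair of top edges, running from z = 0 to the bottom of the top.

B is a rectangular door frame: two vertical jambs of 44×149 mm section, 2153 mm tall, with a clear opening 719 mm wide between their inner faces. A header 108 mm tall and 149 mm deep lies on top of the jambs and spans the full outside width.

C is an I-beam lying along x, 825 mm long. Overall section height 380 mm. Two flanges 180 mm wide (y) and 10 mm thick, one on the floor and one at the top; a web 10 mm thick runs between them, centred on the flange width.

The door frame is on top of the table. The I-beam is on the floor beside the table on its +y side.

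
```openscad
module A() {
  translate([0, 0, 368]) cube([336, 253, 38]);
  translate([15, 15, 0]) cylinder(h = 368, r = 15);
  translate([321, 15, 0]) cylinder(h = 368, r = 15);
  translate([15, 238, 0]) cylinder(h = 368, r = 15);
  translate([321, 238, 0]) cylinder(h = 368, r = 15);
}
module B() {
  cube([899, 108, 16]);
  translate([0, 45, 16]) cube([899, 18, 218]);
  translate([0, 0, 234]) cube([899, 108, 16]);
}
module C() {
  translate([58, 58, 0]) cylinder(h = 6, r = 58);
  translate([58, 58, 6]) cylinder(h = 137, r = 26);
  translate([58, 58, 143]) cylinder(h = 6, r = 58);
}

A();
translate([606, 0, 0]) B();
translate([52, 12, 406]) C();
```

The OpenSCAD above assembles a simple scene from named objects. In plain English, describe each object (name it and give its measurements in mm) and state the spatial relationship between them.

A is a four-legged stool. The seat is a 336×253×38 mm slab whose top surface is at z = 406 mm; four round legs, each 30 mm in diameter, run from the floor (z = 0) to the underside of the seat, each leg's axis is inset half a diameter from the nearest pair of seat edges (so the leg's bounding box is flush with the corner).

B is an I-beam lying along x, 899 mm long. Overall section height 250 mm. Two flanges 108 mm wide (y) and 16 mm thick, one on the floor and one at the top; a web 18 mm thick runs between them, centred on the flange width.

C is a spool: two coaxial disc flanges of radius 58 mm and thickness 6 mm, joined by a core cylinder of radius 26 mm and height 137 mm. The lower flange rests on z = 0 and the three cylinders share a vertical axis.

The I-beam is on the floor beside the stool on its +x side. The spool is on top of the stool.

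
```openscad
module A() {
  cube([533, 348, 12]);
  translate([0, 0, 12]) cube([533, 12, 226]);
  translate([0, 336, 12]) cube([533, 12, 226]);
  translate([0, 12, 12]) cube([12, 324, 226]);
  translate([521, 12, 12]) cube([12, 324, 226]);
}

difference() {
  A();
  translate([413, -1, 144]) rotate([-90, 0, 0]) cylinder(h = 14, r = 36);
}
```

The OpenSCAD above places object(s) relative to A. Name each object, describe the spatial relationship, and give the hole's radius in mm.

The subtracted cylinder has r = 36 mm.

A is an open box. The open box has a circular hole through its front wall. The hole's radius is 36 mm.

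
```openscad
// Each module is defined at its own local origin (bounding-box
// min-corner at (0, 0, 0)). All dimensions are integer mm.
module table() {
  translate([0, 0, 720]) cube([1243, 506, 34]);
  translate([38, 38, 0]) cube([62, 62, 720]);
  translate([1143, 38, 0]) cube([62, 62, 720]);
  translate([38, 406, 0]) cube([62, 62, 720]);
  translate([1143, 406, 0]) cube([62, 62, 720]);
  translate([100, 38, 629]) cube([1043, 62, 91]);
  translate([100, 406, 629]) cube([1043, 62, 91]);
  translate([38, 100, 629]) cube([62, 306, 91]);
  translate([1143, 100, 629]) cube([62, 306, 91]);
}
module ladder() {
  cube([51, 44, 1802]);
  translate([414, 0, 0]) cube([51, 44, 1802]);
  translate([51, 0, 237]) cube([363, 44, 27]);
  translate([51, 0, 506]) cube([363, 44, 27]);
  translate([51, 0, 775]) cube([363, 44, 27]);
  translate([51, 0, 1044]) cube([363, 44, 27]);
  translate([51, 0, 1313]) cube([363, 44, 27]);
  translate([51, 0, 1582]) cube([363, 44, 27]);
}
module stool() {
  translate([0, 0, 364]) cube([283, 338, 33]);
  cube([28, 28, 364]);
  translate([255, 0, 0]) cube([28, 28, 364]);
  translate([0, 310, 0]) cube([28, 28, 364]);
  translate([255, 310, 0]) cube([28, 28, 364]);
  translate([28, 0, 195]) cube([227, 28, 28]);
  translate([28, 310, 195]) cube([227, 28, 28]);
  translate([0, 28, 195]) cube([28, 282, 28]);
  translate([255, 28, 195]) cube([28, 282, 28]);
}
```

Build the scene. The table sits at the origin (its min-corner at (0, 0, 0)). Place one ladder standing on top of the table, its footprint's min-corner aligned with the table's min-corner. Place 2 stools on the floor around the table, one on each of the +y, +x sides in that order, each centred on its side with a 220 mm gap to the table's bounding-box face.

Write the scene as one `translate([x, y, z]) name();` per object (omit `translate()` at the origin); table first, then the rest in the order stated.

table();
translate([0, 0, 754]) ladder();
translate([480, 726, 0]) stool();
translate([1463, 84, 0]) stool();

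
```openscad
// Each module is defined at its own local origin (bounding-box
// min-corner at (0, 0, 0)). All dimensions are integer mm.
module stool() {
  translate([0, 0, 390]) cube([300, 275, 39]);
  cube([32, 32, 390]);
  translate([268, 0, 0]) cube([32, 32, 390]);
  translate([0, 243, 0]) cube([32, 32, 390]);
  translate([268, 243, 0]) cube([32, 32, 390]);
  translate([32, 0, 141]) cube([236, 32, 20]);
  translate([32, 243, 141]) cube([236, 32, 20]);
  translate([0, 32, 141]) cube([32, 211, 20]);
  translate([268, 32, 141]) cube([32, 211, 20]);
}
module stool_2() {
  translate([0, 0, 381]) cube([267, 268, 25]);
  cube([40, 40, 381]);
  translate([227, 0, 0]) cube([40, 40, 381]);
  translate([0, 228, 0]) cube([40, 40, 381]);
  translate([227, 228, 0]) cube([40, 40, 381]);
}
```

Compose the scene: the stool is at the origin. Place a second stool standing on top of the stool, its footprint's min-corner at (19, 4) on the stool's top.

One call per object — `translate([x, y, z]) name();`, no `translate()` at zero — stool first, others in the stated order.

stool();
translate([19, 4, 429]) stool_2();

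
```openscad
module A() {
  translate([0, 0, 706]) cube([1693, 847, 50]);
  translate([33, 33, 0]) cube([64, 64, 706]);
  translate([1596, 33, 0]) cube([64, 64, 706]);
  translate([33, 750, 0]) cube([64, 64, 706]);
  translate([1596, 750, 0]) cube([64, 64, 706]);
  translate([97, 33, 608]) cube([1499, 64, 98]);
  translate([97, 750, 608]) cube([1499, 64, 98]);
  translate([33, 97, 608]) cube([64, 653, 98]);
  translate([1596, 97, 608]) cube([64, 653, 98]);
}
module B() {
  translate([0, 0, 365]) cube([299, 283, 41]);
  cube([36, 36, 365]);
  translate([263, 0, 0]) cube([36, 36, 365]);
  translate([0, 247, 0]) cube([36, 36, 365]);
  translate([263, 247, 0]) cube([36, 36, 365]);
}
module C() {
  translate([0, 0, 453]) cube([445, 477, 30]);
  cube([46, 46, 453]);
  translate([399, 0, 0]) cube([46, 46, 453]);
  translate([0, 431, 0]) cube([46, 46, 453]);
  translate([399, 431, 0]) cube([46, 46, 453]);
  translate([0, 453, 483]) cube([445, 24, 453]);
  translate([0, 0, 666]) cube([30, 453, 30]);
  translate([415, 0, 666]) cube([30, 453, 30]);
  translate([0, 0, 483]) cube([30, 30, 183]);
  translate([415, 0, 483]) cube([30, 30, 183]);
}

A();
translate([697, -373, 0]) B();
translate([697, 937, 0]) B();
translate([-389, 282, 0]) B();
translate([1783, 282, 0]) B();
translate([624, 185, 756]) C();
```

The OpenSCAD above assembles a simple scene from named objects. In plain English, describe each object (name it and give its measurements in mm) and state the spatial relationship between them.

A is a rectangular dining table. The top is 1693×847×50 mm with its upper surface at z = 756 mm. It stands on four 64×64 mm square legs, each inset 33 mm from the nearest pair of top edges, running from the floor to the underside of the top. Four apron rails, 64 mm thick and 98 mm tall, run between adjacent legs with their top edges flush with the underside of the top and their outer faces flush with the legs' outer faces.

B is a simple wooden stool: a rectangular seat 299 mm (x) by 283 mm (y), 41 mm thick, top face at z = 406 mm, on four square legs, each 36×36 mm in cross-section. The legs rest on z = 0, each flush with a corner of the seat.

C is a chair. The seat is a 445×477×30 mm slab with its top at z = 483 mm, on four 46×46 mm corner legs (flush with the seat edges, standing on z = 0). A flat backrest 24 mm thick, 453 mm tall, spans the full seat width and rises from the seat top along its +y edge, rear face flush with the rear of the seat. Two armrests of 30×30 mm section run along each side from the seat's front edge to the front of the backrest, top faces 213 mm above the seat top and outer faces flush with the seat's x-edges; a 30×30 mm post under the front of each armrest stands on the seat at the front corner.

Four stools sit around the table at the −y, +y, −x, +x sides. The chair is on top of the table, centred.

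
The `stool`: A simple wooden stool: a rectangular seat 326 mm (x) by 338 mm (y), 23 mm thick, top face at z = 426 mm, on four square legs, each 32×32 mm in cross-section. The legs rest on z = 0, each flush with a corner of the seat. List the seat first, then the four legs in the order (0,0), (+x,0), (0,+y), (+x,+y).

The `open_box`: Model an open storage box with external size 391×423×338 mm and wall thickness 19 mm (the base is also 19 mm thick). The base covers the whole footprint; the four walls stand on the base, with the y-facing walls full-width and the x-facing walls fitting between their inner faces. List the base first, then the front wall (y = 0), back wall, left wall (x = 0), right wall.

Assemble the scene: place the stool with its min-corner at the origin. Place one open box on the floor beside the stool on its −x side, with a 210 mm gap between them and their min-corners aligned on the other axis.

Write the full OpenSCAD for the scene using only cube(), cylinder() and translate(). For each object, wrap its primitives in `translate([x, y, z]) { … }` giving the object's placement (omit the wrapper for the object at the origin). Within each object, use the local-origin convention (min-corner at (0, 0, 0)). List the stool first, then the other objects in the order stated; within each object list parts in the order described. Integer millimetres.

translate([0, 0, 403]) cube([326, 338, 23]);
cube([32, 32, 403]);
translate([294, 0, 0]) cube([32, 32, 403]);
translate([0, 306, 0]) cube([32, 32, 403]);
translate([294, 306, 0]) cube([32, 32, 403]);
translate([-601, 0, 0]) {
  cube([391, 423, 19]);
  translate([0, 0, 19]) cube([391, 19, 319]);
  translate([0, 404, 19]) cube([391, 19, 319]);
  translate([0, 19, 19]) cube([19, 385, 319]);
  translate([372, 19, 19]) cube([19, 385, 319]);
}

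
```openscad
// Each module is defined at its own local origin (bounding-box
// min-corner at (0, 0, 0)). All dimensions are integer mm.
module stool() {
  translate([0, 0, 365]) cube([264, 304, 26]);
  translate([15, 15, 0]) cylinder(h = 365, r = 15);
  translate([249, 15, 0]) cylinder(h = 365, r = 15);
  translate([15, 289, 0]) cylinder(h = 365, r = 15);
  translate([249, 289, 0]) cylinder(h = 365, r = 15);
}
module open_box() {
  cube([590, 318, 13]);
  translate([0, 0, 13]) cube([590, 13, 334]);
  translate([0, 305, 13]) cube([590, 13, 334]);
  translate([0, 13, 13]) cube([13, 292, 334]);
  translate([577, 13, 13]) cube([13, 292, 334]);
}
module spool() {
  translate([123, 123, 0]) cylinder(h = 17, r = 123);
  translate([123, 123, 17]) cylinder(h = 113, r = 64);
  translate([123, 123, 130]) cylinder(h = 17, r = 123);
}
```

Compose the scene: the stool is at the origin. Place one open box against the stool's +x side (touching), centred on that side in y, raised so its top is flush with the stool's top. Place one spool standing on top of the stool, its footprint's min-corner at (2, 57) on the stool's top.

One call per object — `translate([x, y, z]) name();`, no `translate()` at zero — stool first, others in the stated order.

stool();
translate([264, -7, 44]) open_box();
translate([2, 57, 391]) spool();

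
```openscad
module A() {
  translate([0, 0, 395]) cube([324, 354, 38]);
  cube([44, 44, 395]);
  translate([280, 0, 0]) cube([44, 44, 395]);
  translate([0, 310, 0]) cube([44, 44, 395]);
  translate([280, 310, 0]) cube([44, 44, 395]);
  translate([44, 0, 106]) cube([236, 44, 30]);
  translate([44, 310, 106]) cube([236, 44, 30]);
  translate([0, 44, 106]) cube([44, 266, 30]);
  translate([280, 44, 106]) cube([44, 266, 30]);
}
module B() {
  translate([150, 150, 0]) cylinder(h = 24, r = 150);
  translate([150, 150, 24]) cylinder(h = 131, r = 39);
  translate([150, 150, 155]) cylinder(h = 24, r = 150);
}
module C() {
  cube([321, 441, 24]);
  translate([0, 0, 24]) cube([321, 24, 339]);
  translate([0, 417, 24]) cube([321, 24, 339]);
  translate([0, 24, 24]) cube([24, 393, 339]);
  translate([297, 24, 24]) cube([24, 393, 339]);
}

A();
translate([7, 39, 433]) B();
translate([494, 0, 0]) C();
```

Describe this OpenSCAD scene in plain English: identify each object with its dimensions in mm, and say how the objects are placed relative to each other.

A is a four-legged stool. The seat is a 324×354×38 mm slab whose top surface is at z = 433 mm; four square legs, each 44×44 mm in cross-section, run from the floor (z = 0) to the underside of the seat, each flush with a corner of the seat. Four stretchers, 44 mm wide and 30 mm tall, connect adjacent legs with their undersides at z = 106 mm, each running between the inner faces of the legs it joins and aligned with the legs' outer faces on the other axis.

B is a spool: two coaxial disc flanges of radius 150 mm and thickness 24 mm, joined by a core cylinder of radius 39 mm and height 131 mm. The lower flange rests on z = 0 and the three cylinders share a vertical axis.

C is an open storage box with external size 321×441×363 mm and wall thickness 24 mm (the base is also 24 mm thick). The base covers the whole footprint; the four walls stand on the base, with the y-facing walls full-width and the x-facing walls fitting between their inner faces.

The spool is on top of the stool. The open box is on the floor beside the stool on its +x side.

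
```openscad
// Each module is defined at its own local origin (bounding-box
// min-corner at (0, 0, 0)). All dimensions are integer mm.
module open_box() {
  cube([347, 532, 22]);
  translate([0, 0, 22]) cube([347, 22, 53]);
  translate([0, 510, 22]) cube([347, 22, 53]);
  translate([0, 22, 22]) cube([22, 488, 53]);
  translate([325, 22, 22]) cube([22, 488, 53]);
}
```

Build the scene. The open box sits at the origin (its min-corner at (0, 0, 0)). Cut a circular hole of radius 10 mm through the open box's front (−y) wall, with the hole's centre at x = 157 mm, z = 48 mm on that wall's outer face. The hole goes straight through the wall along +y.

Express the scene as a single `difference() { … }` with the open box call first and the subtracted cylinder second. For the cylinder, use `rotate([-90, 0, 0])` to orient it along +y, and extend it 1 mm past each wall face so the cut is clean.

difference() {
  open_box();
  translate([157, -1, 48]) rotate([-90, 0, 0]) cylinder(h = 24, r = 10);
}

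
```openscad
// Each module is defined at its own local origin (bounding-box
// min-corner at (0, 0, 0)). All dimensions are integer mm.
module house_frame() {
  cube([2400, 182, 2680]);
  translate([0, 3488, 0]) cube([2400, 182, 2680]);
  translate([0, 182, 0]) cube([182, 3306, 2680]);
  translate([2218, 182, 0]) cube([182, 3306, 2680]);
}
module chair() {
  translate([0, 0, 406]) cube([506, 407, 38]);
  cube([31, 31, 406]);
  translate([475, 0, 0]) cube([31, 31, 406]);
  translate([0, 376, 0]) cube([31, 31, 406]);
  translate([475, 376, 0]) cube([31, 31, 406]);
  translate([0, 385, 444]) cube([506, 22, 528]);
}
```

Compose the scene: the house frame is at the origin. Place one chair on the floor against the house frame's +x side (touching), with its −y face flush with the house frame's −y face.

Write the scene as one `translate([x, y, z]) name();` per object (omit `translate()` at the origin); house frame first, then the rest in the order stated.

house_frame();
translate([2400, 0, 0]) chair();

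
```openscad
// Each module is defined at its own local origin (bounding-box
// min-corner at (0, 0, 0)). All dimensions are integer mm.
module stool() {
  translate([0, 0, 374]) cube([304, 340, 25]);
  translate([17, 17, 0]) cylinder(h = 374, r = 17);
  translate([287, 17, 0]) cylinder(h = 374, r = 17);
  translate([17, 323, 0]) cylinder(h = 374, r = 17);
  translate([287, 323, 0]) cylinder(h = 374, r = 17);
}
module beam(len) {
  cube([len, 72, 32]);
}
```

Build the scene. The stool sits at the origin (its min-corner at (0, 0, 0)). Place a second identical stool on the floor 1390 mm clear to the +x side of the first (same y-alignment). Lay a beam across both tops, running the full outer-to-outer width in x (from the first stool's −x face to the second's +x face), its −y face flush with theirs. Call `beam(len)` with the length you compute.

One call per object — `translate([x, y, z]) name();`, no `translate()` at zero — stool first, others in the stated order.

stool();
translate([1694, 0, 0]) stool();
translate([0, 0, 399]) beam(1998);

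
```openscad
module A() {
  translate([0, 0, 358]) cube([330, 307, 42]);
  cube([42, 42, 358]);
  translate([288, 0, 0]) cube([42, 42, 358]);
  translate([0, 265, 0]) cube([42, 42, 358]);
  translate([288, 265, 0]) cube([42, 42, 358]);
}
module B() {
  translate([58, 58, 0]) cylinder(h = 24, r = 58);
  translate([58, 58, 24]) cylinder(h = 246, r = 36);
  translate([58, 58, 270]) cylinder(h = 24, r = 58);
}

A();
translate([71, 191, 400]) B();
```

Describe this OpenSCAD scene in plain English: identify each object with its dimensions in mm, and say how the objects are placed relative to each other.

A is a four-legged stool. The seat is a 330×307×42 mm slab whose top surface is at z = 400 mm; four square legs, each 42×42 mm in cross-section, run from the floor (z = 0) to the underside of the seat, each flush with a corner of the seat.

B is a spool: two coaxial disc flanges of radius 58 mm and thickness 24 mm, joined by a core cylinder of radius 36 mm and height 246 mm. The lower flange rests on z = 0 and the three cylinders share a vertical axis.

The spool is on top of the stool.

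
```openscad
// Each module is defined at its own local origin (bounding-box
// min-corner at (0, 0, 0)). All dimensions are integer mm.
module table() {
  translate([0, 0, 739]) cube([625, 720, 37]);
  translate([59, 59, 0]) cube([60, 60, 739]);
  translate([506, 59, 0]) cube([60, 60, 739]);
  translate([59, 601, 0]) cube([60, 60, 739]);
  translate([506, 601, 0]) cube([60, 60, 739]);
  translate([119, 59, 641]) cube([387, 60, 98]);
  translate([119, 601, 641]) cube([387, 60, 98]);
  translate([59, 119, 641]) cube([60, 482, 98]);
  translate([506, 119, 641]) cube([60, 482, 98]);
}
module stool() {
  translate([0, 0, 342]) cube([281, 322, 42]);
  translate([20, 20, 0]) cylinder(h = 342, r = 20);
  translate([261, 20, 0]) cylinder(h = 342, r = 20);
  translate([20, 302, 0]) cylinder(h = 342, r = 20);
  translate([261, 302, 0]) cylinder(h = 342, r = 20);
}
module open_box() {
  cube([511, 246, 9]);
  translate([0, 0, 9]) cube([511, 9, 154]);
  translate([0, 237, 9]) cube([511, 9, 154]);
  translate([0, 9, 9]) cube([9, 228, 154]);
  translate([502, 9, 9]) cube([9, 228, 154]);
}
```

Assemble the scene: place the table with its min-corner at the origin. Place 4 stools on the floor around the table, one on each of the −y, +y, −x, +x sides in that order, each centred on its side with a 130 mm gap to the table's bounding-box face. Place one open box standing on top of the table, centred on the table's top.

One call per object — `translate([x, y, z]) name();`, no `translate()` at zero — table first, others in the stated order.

table();
translate([172, -452, 0]) stool();
translate([172, 850, 0]) stool();
translate([-411, 199, 0]) stool();
translate([755, 199, 0]) stool();
translate([57, 237, 776]) open_box();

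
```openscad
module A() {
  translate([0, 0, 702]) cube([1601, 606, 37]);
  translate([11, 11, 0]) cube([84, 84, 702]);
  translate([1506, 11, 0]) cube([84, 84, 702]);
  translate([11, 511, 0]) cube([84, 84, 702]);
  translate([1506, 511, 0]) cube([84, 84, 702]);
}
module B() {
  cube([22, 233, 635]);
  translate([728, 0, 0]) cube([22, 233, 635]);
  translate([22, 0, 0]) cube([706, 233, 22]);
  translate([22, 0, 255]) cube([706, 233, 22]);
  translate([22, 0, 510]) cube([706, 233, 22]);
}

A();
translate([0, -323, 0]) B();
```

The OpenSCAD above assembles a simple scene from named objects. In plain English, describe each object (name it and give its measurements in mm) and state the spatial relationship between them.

A is a table: top 1601 mm (x) × 606 mm (y), 37 mm thick, upper face at z = 739 mm, on four 84×84 mm square legs, each inset 11 mm from the nearest pair of top edges, running from z = 0 to the bottom of the top.

B is a bookshelf 750 mm wide overall, 233 mm deep and 635 mm tall. The two sides are 22 mm thick vertical panels. 3 horizontal shelves of 22 mm thickness span between the inner faces of the sides; the lowest shelf sits on the floor and shelves are stacked with a clear vertical gap of 233 mm between each pair.

The bookshelf is on the floor beside the table on its −y side.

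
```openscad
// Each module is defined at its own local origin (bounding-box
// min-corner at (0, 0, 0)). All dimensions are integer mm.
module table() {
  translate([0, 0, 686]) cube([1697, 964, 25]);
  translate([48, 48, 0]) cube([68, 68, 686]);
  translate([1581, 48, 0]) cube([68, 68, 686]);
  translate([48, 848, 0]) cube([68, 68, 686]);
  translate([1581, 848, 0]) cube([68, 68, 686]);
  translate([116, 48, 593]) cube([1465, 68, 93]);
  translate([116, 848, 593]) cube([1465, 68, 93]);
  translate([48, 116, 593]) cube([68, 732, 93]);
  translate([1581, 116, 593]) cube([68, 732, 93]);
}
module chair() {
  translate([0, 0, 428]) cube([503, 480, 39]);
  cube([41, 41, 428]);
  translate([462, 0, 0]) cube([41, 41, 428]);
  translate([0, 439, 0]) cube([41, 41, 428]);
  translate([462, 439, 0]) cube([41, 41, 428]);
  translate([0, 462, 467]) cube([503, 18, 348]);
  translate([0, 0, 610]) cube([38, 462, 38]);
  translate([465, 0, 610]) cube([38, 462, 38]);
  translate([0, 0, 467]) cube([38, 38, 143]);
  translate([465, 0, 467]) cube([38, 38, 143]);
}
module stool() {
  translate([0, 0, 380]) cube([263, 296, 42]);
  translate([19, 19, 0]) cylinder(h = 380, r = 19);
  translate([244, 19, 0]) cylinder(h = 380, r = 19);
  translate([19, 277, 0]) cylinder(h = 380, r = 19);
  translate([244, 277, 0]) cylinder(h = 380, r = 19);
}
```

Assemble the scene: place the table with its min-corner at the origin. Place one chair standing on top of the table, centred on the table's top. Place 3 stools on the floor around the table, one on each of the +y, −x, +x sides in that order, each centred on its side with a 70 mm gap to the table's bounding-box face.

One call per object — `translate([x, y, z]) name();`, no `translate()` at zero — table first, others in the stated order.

table();
translate([597, 242, 711]) chair();
translate([717, 1034, 0]) stool();
translate([-333, 334, 0]) stool();
translate([1767, 334, 0]) stool();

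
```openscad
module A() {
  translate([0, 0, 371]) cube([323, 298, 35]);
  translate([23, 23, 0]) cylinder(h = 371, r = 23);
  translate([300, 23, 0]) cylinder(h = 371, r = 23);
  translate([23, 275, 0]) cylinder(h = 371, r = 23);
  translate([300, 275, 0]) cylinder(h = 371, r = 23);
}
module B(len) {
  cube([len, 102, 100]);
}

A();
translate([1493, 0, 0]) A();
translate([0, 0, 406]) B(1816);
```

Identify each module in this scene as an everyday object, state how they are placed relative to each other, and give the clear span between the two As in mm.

A is a stool. B is a beam. A beam spans the tops of two stools. The clear span between the two stools is 1170 mm.

Second stool starts at x = 1493; first ends at x = 323; clear span = 1493 − 323 = 1170 mm.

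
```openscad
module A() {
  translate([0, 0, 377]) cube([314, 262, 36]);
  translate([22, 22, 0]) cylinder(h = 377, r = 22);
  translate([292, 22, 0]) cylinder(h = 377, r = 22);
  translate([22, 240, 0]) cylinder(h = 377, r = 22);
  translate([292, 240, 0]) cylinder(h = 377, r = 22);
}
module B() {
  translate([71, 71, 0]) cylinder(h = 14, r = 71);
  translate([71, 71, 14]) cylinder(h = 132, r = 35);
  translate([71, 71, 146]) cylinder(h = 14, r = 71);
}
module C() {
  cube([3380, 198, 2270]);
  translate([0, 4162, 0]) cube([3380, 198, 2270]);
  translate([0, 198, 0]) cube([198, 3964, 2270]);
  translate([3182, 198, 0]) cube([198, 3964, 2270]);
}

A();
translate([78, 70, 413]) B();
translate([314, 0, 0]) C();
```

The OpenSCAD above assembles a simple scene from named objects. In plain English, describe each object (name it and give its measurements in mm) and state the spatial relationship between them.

A is a four-legged stool. The seat is a 314×262×36 mm slab whose top surface is at z = 413 mm; four round legs, each 44 mm in diameter, run from the floor (z = 0) to the underside of the seat, each leg's axis is inset half a diameter from the nearest pair of seat edges (so the leg's bounding box is flush with the corner).

B is a spool: two coaxial disc flanges of radius 71 mm and thickness 14 mm, joined by a core cylinder of radius 35 mm and height 132 mm. The lower flange rests on z = 0 and the three cylinders share a vertical axis.

C is a box-shaped house frame (walls only): outside footprint 3380×4360 mm, wall height 2270 mm, wall thickness 198 mm. The two y-facing walls run the full x-width; the two x-facing walls fit between the inner faces of the y-facing walls.

The spool is on top of the stool. The house frame is against the stool's +x side, with their −y faces flush.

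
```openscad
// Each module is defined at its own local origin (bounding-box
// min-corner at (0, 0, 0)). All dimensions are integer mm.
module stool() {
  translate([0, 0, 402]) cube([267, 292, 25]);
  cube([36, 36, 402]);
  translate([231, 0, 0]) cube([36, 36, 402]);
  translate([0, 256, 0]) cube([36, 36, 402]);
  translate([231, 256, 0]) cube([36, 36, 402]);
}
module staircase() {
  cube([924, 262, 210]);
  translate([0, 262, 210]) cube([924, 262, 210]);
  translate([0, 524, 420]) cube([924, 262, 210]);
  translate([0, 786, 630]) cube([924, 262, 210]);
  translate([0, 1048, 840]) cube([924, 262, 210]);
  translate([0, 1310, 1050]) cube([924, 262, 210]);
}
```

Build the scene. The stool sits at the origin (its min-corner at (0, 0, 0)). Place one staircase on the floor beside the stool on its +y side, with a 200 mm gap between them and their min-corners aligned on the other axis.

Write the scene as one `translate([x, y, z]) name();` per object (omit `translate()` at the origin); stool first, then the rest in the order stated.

stool();
translate([0, 492, 0]) staircase();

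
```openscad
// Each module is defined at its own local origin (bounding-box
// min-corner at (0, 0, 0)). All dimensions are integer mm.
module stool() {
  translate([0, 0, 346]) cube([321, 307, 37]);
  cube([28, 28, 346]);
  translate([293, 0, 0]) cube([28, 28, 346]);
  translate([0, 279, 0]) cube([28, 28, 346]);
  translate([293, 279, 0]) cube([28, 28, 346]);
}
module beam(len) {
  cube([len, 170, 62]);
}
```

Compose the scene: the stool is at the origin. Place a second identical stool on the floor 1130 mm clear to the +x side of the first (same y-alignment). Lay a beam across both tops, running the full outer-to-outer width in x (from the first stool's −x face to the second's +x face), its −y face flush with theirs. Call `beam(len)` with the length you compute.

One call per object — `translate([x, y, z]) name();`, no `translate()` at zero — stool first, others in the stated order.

stool();
translate([1451, 0, 0]) stool();
translate([0, 0, 383]) beam(1772);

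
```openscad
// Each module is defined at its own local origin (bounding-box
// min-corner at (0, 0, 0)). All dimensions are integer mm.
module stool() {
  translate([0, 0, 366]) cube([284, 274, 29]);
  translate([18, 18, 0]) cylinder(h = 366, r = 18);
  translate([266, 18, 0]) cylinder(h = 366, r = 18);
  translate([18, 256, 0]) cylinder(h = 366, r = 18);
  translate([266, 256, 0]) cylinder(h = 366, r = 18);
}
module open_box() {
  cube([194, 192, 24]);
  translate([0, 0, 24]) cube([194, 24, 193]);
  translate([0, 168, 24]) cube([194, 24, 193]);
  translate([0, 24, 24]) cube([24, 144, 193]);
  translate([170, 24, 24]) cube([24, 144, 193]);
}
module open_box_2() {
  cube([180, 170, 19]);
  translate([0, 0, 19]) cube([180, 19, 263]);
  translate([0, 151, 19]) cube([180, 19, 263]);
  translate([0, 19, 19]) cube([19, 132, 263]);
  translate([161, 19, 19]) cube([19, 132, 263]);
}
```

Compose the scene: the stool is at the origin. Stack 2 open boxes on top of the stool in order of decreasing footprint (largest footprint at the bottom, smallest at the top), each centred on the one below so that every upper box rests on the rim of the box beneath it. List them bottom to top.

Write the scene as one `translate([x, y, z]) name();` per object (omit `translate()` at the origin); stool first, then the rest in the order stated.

stool();
translate([45, 41, 395]) open_box();
translate([52, 52, 612]) open_box_2();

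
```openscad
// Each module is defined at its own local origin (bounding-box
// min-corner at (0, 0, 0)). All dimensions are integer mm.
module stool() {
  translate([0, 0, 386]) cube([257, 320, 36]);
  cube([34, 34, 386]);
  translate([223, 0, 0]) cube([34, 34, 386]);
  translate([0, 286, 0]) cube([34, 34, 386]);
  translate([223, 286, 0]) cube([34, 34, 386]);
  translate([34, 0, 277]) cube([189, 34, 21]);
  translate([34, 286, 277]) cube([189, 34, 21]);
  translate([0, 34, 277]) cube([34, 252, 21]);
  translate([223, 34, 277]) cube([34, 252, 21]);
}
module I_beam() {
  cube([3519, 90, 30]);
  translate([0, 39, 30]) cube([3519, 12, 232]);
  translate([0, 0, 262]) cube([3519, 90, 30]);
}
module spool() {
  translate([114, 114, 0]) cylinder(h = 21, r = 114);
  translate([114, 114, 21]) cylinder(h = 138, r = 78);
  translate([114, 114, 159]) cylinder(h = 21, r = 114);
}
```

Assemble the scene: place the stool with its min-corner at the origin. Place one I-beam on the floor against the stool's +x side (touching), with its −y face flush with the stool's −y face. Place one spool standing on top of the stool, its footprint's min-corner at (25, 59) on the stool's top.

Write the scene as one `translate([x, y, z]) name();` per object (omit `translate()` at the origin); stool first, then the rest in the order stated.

stool();
translate([257, 0, 0]) I_beam();
translate([25, 59, 422]) spool();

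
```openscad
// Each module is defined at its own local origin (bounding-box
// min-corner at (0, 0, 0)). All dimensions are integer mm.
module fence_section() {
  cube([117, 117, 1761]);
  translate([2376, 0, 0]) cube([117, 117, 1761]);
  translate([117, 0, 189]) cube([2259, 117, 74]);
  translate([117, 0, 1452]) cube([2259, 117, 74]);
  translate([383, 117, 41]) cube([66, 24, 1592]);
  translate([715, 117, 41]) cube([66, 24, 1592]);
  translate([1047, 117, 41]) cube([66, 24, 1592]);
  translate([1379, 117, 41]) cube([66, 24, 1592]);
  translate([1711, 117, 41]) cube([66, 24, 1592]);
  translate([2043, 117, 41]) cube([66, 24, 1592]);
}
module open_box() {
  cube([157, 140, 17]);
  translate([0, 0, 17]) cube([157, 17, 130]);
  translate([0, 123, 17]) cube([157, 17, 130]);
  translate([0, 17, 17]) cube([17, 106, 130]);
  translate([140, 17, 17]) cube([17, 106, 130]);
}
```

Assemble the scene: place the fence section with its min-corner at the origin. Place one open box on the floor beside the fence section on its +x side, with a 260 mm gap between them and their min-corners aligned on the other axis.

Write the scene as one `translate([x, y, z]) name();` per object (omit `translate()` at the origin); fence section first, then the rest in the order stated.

fence_section();
translate([2753, 0, 0]) open_box();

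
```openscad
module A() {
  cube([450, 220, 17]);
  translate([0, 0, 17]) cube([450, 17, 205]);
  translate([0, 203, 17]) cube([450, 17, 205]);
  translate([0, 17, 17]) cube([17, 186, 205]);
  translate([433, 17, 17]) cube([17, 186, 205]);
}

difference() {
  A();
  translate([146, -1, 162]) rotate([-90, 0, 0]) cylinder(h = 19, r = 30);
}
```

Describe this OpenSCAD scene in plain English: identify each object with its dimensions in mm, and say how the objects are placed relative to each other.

A is an open-topped rectangular box: outside dimensions 450×220×222 mm, with a uniform wall and base thickness of 17 mm. The base is a full 450×220 slab on the floor; four walls sit on top of the base. The front and back walls (the −y and +y sides) span the full width; the two side walls fit between them.

The open box has a circular hole of radius 30 mm through its front wall, centred at (x = 146, z = 162).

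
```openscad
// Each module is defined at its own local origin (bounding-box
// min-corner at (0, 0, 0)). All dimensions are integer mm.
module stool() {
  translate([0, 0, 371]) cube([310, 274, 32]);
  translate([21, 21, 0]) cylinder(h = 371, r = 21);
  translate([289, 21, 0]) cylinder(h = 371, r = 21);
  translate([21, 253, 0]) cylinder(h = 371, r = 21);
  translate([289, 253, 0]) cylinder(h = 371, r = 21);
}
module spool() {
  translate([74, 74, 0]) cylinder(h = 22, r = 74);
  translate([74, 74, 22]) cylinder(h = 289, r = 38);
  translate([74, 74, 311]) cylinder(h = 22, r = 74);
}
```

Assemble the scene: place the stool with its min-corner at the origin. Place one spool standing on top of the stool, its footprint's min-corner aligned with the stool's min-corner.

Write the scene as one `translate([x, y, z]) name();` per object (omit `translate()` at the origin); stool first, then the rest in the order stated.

stool();
translate([0, 0, 403]) spool();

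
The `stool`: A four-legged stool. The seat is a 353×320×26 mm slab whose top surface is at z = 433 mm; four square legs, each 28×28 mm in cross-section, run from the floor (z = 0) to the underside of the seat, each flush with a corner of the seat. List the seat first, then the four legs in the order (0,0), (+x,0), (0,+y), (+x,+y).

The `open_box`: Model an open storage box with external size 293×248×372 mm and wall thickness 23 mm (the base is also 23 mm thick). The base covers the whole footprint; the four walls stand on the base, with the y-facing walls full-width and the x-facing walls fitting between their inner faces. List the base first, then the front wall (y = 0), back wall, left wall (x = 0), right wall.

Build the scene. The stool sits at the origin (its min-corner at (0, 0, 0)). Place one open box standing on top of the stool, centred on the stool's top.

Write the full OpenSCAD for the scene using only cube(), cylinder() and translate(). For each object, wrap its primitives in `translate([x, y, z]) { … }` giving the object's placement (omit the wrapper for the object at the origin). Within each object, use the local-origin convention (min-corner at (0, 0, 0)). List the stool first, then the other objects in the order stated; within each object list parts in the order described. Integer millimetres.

translate([0, 0, 407]) cube([353, 320, 26]);
cube([28, 28, 407]);
translate([325, 0, 0]) cube([28, 28, 407]);
translate([0, 292, 0]) cube([28, 28, 407]);
translate([325, 292, 0]) cube([28, 28, 407]);
translate([30, 36, 433]) {
  cube([293, 248, 23]);
  translate([0, 0, 23]) cube([293, 23, 349]);
  translate([0, 225, 23]) cube([293, 23, 349]);
  translate([0, 23, 23]) cube([23, 202, 349]);
  translate([270, 23, 23]) cube([23, 202, 349]);
}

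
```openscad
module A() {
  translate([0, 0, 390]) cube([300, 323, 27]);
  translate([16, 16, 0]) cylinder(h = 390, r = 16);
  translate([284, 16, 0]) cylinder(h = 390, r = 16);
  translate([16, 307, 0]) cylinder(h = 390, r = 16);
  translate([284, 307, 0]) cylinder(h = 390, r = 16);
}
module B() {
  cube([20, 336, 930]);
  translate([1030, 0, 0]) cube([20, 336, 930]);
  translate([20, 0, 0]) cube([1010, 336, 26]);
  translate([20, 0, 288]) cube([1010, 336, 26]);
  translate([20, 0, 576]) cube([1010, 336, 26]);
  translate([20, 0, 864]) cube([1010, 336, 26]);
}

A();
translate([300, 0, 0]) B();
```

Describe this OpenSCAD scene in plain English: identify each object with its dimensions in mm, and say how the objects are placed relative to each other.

A is a four-legged stool. The seat is a 300×323×27 mm slab whose top surface is at z = 417 mm; four round legs, each 32 mm in diameter, run from the floor (z = 0) to the underside of the seat, each leg's axis is inset half a diameter from the nearest pair of seat edges (so the leg's bounding box is flush with the corner).

B is a bookshelf 1050 mm wide overall, 336 mm deep and 930 mm tall. The two sides are 20 mm thick vertical panels. 4 horizontal shelves of 26 mm thickness span between the inner faces of the sides; the lowest shelf sits on the floor and shelves are stacked with a clear vertical gap of 262 mm between each pair.

The bookshelf is against the stool's +x side, with their −y faces flush.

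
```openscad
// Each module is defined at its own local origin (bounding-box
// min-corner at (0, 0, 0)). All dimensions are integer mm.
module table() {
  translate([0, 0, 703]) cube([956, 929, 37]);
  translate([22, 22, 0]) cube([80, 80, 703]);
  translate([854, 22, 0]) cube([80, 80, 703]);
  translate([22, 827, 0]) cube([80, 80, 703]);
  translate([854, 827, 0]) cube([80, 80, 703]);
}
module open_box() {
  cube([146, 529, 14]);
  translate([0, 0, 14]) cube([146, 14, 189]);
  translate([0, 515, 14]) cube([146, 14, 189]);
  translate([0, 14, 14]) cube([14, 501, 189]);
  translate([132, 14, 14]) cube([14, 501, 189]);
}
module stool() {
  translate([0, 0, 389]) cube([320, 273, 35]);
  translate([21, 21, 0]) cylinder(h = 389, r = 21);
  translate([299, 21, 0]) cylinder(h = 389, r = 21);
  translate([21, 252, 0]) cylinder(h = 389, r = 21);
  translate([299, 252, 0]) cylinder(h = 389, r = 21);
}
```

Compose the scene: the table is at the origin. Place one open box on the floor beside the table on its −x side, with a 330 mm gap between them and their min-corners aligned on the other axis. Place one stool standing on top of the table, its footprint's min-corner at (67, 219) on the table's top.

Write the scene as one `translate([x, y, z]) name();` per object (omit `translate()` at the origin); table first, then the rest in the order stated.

table();
translate([-476, 0, 0]) open_box();
translate([67, 219, 740]) stool();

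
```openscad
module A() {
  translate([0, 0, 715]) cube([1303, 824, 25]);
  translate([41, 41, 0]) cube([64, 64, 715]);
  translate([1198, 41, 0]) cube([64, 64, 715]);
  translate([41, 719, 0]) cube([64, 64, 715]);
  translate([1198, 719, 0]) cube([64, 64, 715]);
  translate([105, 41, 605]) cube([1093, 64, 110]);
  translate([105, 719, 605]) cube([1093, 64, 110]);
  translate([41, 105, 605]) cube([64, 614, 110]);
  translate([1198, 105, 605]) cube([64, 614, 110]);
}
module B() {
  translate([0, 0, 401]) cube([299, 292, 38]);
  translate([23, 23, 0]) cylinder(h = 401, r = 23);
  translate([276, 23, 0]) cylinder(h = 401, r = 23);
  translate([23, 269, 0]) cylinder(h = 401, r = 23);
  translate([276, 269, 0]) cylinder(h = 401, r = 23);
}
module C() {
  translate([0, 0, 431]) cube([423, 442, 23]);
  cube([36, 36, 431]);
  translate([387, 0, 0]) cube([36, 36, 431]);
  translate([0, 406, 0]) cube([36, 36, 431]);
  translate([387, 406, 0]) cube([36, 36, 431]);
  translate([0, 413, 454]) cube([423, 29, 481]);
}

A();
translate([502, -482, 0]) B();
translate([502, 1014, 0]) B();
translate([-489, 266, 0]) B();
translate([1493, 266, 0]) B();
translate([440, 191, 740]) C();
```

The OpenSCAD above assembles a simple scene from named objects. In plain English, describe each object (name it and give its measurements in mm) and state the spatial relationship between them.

A is a table: top 1303 mm (x) × 824 mm (y), 25 mm thick, upper face at z = 740 mm, on four 64×64 mm square legs, each inset 41 mm from the nearest pair of top edges, running from z = 0 to the bottom of the top. Four apron rails, 64 mm thick and 110 mm tall, run between adjacent legs with their top edges flush with the underside of the top and their outer faces flush with the legs' outer faces.

B is a four-legged stool. The seat is 299×292 mm, 38 mm thick, top at z = 439 mm. It stands on four round legs, each 46 mm in diameter, from z = 0 to the seat underside, each leg's axis is inset half a diameter from the nearest pair of seat edges (so the leg's bounding box is flush with the corner).

C is a chair: 423×442 mm seat, 23 mm thick, top at z = 454 mm, on four 36 mm square corner legs flush with the seat edges. A 29 mm thick backrest slab spans the full seat width, extending 481 mm above the seat top, its back face flush with the seat's +y edge.

Four stools sit around the table at the −y, +y, −x, +x sides. The chair is on top of the table, centred.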